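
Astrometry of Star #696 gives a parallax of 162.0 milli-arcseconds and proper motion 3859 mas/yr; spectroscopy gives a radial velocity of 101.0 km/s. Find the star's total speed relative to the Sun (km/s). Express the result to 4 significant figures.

151.5 km/s

d = 1/p = 1/0.1620″ = 6.1728 pc.
μ = 3859 mas/yr = 3.859 ″/yr.
v_t = 4.740 μ d = 4.740 × 3.859 × 6.1728 = 112.91 km/s.
v = √(v_r² + v_t²) = √(101.0² + 112.91²) = √22949.7 = 151.49 km/s.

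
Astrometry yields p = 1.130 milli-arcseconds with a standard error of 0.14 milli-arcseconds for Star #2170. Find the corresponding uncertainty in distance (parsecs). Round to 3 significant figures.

110 pc

d = 1/p, so σ_d = σ_p / p².
σ_d = 0.000140 / (0.001130)² = 0.000140 / 0.0000012769 = 109.64 pc.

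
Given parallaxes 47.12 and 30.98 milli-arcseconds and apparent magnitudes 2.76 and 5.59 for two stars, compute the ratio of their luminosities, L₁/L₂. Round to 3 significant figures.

L₁/L₂ = 5.86

d₁ = 1/p₁ = 1/0.04712″ = 21.222 pc; d₂ = 1/p₂ = 1/0.03098″ = 32.279 pc.
M₁ = m₁ − 5 log₁₀ d₁ + 5 = 2.76 − 6.6339 + 5 = 1.1261.
M₂ = 5.59 − 7.5446 + 5 = 3.0454.
L₁/L₂ = 10^(0.4(M₂ − M₁)) = 10^(0.4 × 1.9193) = 10^0.76772 = 5.8576.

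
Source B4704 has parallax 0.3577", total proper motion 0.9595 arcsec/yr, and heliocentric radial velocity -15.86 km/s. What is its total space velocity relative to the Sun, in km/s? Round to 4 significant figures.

20.33 km/s

d = 1/p = 1/0.3577″ = 2.7956 pc.
v_t = 4.740 μ d = 4.740 × 0.9595 × 2.7956 = 12.714 km/s.
v = √(v_r² + v_t²) = √((-15.86)² + 12.714²) = √413.185 = 20.327 km/s.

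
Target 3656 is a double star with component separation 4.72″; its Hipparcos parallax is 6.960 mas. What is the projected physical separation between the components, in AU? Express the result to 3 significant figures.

d = 1/p = 1/0.006960″ = 143.68 pc.
At distance d (pc), an angle of θ arcsec spans θ·d AU: s = 4.72 × 143.68 = 678.17 AU.

678 AU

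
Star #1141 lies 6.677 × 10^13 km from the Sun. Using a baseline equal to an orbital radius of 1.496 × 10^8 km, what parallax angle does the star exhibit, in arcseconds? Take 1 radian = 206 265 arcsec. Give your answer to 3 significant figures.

θ ≈ B/d = (1.496 × 10^8) / (6.677 × 10^13) = 2.2405 × 10^-6 rad.
In arcseconds: 2.2405 × 10^-6 × 206265 = 0.46214″.

0.462 arcsec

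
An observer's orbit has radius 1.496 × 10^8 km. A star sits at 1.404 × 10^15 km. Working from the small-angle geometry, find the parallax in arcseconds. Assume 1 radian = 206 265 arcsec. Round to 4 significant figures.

0.02198 arcsec

θ ≈ B/d = (1.496 × 10^8) / (1.404 × 10^15) = 1.0655 × 10^-7 rad.
In arcseconds: 1.0655 × 10^-7 × 206265 = 0.021978″.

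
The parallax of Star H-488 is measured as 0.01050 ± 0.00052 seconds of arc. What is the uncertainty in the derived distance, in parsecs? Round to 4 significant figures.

4.717 pc

d = 1/p, so σ_d = σ_p / p².
σ_d = 0.000520 / (0.01050)² = 0.000520 / 0.00011025 = 4.7166 pc.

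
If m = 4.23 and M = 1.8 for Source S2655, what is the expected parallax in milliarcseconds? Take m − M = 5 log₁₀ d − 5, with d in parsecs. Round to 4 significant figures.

32.66 mas

m − M = 4.23 − 1.8 = 2.43.
d = 10^((m−M)/5 + 1) = 10^1.486 = 30.62 pc.
p = 1/d = 1/30.62 = 0.032658 arcsec = 32.658 mas.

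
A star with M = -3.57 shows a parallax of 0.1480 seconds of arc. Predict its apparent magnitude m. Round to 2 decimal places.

d = 1/p = 1/0.1480″ = 6.7568 pc.
m − M = 5 log₁₀ d − 5 = 5 log₁₀(6.7568) − 5 = 4.1487 − 5 = -0.8513.
m = M + (m − M) = -3.57 + (-0.8513) = -4.42.

m = -4.42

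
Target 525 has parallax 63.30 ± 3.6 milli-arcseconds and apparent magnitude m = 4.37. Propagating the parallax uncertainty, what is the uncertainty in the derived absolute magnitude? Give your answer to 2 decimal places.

M = m − 5 log₁₀ d + 5 = m + 5 log₁₀ p + 5, so ∂M/∂p = 5/(p ln 10).
σ_M = (5/ln 10) · (σ_p/p) = 2.1715 × 3.6/63.30 = 2.1715 × 0.056872 = 0.1235.

σ_M = 0.12 mag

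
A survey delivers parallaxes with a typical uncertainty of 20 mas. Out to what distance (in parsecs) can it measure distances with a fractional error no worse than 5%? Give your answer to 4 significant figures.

σ_d/d = σ_p/p, so the condition is σ_p/p ≤ 0.05, i.e. p ≥ σ_p/0.05.
p_min = 20/0.05 = 400 mas = 0.4 arcsec.
d_max = 1/p_min = 1/0.4 = 2.5 pc.

2.500 pc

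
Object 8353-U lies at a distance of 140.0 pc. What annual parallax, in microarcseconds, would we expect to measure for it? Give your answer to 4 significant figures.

7143 μas

p = 1/d = 1/140 = 0.0071429 arcsec.
= 0.0071429 × 10⁶ = 7142.9 μas.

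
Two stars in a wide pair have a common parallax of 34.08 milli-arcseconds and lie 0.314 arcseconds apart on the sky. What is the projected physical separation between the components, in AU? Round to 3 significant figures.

d = 1/p = 1/0.03408″ = 29.343 pc.
At distance d (pc), an angle of θ arcsec spans θ·d AU: s = 0.314 × 29.343 = 9.2137 AU.

9.21 AU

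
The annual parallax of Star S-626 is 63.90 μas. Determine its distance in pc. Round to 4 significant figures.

15650 pc

p = 63.90 μas = 0.00006390 arcsec.
d = 1/p = 1/0.00006390 = 15649 pc.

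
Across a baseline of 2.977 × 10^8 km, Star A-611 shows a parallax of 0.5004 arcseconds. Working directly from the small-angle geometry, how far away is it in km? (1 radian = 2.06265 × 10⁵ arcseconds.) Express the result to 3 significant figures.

1.23 × 10^14 km

θ = 0.5004″ = 0.5004/206265 = 2.4260 × 10^-6 rad.
d = B/θ = (2.977 × 10^8) / (2.4260 × 10^-6) = 1.2271 × 10^14 km.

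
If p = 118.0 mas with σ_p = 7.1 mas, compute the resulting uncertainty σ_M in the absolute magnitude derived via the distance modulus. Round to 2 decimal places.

M = m − 5 log₁₀ d + 5 = m + 5 log₁₀ p + 5, so ∂M/∂p = 5/(p ln 10).
σ_M = (5/ln 10) · (σ_p/p) = 2.1715 × 7.1/118.0 = 2.1715 × 0.060169 = 0.13066.

σ_M = 0.13 mag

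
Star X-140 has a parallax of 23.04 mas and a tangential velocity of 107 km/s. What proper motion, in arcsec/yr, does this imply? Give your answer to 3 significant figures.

0.520 arcsec/yr

d = 1/p = 1/0.02304″ = 43.403 pc.
μ = v_t / (4.74 d) = 107 / (4.74 × 43.403) = 107 / 205.73 = 0.5201 ″/yr.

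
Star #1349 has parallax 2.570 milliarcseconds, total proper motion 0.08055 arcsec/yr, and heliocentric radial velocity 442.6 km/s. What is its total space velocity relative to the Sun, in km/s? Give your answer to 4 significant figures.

466.9 km/s

d = 1/p = 1/0.002570″ = 389.11 pc.
v_t = 4.740 μ d = 4.740 × 0.08055 × 389.11 = 148.56 km/s.
v = √(v_r² + v_t²) = √(442.6² + 148.56²) = √217965 = 466.87 km/s.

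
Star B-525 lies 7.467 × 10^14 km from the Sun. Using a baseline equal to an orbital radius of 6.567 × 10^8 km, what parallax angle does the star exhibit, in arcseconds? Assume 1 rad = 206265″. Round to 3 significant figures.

θ ≈ B/d = (6.567 × 10^8) / (7.467 × 10^14) = 8.7947 × 10^-7 rad.
In arcseconds: 8.7947 × 10^-7 × 206265 = 0.1814″.

0.181 arcsec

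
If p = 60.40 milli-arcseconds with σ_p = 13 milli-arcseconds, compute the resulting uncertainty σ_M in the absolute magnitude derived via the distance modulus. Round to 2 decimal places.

σ_M = 0.47 mag

M = m − 5 log₁₀ d + 5 = m + 5 log₁₀ p + 5, so ∂M/∂p = 5/(p ln 10).
σ_M = (5/ln 10) · (σ_p/p) = 2.1715 × 13/60.40 = 2.1715 × 0.21523 = 0.46737.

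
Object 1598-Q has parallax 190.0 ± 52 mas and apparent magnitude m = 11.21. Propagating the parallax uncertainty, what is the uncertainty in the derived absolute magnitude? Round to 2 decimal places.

σ_M = 0.59 mag

M = m − 5 log₁₀ d + 5 = m + 5 log₁₀ p + 5, so ∂M/∂p = 5/(p ln 10).
σ_M = (5/ln 10) · (σ_p/p) = 2.1715 × 52/190.0 = 2.1715 × 0.27368 = 0.5943.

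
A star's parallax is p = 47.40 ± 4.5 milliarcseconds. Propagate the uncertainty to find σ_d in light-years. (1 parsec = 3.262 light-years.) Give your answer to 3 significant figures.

d = 1/p, so σ_d = σ_p / p².
σ_d = 0.00450 / (0.04740)² = 0.00450 / 0.0022468 = 2.0028 pc = 2.0028 × 3.262 ly = 6.5331 ly.

6.53 ly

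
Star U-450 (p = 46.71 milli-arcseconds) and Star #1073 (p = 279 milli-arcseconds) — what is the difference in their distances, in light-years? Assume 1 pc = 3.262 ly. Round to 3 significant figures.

58.1 ly

d_A = 1/0.04671″ = 21.409 pc; d_B = 1/0.2790″ = 3.5842 pc.
|d_B − d_A| = |3.5842 − 21.409| = 17.825 pc = 17.825 × 3.262 ly = 58.145 ly.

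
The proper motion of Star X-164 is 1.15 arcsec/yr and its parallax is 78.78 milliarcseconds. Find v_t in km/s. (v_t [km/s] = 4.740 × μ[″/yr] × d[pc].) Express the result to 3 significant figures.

69.2 km/s

d = 1/p = 1/0.07878″ = 12.694 pc.
v_t = 4.74 × μ × d = 4.74 × 1.15 × 12.694 = 69.195 km/s.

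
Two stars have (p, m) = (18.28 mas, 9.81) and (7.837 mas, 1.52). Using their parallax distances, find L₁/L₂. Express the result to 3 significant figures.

d₁ = 1/p₁ = 1/0.01828″ = 54.705 pc; d₂ = 1/p₂ = 1/0.007837″ = 127.6 pc.
M₁ = m₁ − 5 log₁₀ d₁ + 5 = 9.81 − 8.6901 + 5 = 6.1199.
M₂ = 1.52 − 10.5293 + 5 = -4.0093.
L₁/L₂ = 10^(0.4(M₂ − M₁)) = 10^(0.4 × (-10.1292)) = 10^(-4.05168) = 0.000088781.

L₁/L₂ = 8.88 × 10^-5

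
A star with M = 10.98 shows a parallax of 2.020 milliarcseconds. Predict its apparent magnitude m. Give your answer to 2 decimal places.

m = 19.45

d = 1/p = 1/0.002020″ = 495.05 pc.
m − M = 5 log₁₀ d − 5 = 5 log₁₀(495.05) − 5 = 13.4732 − 5 = 8.4732.
m = M + (m − M) = 10.98 + 8.4732 = 19.45.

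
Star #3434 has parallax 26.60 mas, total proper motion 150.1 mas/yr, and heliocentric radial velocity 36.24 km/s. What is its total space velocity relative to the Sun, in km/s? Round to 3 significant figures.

d = 1/p = 1/0.02660″ = 37.594 pc.
μ = 150.1 mas/yr = 0.1501 ″/yr.
v_t = 4.740 μ d = 4.740 × 0.1501 × 37.594 = 26.747 km/s.
v = √(v_r² + v_t²) = √(36.24² + 26.747²) = √2028.74 = 45.042 km/s.

45.0 km/s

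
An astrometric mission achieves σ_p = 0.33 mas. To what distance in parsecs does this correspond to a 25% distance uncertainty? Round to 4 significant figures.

757.6 pc

σ_d/d = σ_p/p, so the condition is σ_p/p ≤ 0.25, i.e. p ≥ σ_p/0.25.
p_min = 0.33/0.25 = 1.32 mas = 0.00132 arcsec.
d_max = 1/p_min = 1/0.00132 = 757.58 pc.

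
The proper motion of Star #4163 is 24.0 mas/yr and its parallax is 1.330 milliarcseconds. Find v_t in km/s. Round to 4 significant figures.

d = 1/p = 1/0.001330″ = 751.88 pc.
μ = 24.0 mas/yr = 0.0240 ″/yr.
v_t = 4.74 × μ × d = 4.74 × 0.0240 × 751.88 = 85.534 km/s.

85.53 km/s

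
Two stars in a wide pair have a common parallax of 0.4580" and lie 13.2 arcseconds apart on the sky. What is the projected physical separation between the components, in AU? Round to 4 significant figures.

d = 1/p = 1/0.4580″ = 2.1834 pc.
At distance d (pc), an angle of θ arcsec spans θ·d AU: s = 13.2 × 2.1834 = 28.821 AU.

28.82 AU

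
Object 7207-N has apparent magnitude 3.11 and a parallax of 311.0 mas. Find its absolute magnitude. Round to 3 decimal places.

d = 1/p = 1/0.3110″ = 3.2154 pc.
m − M = 5 log₁₀(3.2154) − 5 = 2.5362 − 5 = -2.4638.
M = m − (m − M) = 3.11 − (-2.4638) = 5.574.

M = 5.574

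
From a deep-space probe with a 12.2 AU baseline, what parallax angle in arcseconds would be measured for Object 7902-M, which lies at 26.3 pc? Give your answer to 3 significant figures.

0.464 arcsec

p (arcsec) = B (AU) / d (pc).
p = 12.2 / 26.3 = 0.46388 arcsec.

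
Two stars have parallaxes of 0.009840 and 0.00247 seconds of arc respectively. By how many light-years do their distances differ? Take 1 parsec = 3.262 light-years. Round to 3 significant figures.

989 ly

d_A = 1/0.009840″ = 101.63 pc; d_B = 1/0.002470″ = 404.86 pc.
|d_B − d_A| = |404.86 − 101.63| = 303.23 pc = 303.23 × 3.262 ly = 989.14 ly.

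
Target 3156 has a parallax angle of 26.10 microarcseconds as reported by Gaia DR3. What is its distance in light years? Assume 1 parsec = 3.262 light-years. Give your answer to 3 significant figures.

125000 light years

p = 26.10 microarcseconds = 0.00002610 arcsec.
d = 1/p = 1/0.00002610 = 38314 pc.
In light-years: 38314 × 3.262 = 1.2498 × 10^5 ly.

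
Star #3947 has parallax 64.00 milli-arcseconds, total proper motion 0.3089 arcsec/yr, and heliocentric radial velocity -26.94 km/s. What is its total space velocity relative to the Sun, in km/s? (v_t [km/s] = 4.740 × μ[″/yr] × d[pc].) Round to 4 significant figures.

35.34 km/s

d = 1/p = 1/0.06400″ = 15.625 pc.
v_t = 4.740 μ d = 4.740 × 0.3089 × 15.625 = 22.878 km/s.
v = √(v_r² + v_t²) = √((-26.94)² + 22.878²) = √1249.17 = 35.344 km/s.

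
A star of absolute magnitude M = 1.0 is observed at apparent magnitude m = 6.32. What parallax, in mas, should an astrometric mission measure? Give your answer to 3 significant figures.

m − M = 6.32 − 1.0 = 5.32.
d = 10^((m−M)/5 + 1) = 10^2.064 = 115.88 pc.
p = 1/d = 1/115.88 = 0.0086296 arcsec = 8.6296 mas.

8.63 mas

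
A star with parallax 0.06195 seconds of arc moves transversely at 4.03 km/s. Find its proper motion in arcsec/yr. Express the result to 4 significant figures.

d = 1/p = 1/0.06195″ = 16.142 pc.
μ = v_t / (4.74 d) = 4.03 / (4.74 × 16.142) = 4.03 / 76.513 = 0.052671 ″/yr.

0.05267 arcsec/yr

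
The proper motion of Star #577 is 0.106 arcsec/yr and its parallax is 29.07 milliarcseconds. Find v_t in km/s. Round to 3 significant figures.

d = 1/p = 1/0.02907″ = 34.4 pc.
v_t = 4.74 × μ × d = 4.74 × 0.106 × 34.4 = 17.284 km/s.

17.3 km/s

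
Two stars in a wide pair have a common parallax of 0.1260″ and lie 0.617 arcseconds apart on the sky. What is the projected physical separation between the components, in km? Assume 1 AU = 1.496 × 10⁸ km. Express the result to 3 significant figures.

d = 1/p = 1/0.1260″ = 7.9365 pc.
At distance d (pc), an angle of θ arcsec spans θ·d AU: s = 0.617 × 7.9365 = 4.8968 AU.
= 4.8968 × 1.496 × 10⁸ km = 7.3256 × 10^8 km.

7.33 × 10^8 km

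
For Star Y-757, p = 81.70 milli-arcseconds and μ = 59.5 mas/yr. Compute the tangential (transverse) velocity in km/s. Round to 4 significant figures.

3.452 km/s

d = 1/p = 1/0.08170″ = 12.24 pc.
μ = 59.5 mas/yr = 0.0595 ″/yr.
v_t = 4.74 × μ × d = 4.74 × 0.0595 × 12.24 = 3.452 km/s.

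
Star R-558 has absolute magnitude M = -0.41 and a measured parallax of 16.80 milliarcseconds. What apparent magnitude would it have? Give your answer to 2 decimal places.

m = 3.46

d = 1/p = 1/0.01680″ = 59.524 pc.
m − M = 5 log₁₀ d − 5 = 5 log₁₀(59.524) − 5 = 8.8735 − 5 = 3.8735.
m = M + (m − M) = -0.41 + 3.8735 = 3.46.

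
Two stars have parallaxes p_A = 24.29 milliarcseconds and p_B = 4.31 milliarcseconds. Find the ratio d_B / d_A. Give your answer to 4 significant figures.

5.636

Since d = 1/p, d_B/d_A = p_A/p_B.
= 24.29 / 4.31 = 5.6357.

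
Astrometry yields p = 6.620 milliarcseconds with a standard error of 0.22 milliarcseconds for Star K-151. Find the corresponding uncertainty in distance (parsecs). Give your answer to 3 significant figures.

d = 1/p, so σ_d = σ_p / p².
σ_d = 0.000220 / (0.006620)² = 0.000220 / 0.000043824 = 5.0201 pc.

5.02 pc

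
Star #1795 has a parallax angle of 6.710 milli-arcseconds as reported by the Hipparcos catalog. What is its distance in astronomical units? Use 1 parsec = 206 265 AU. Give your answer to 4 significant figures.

p = 6.710 milli-arcseconds = 0.006710 arcsec.
d = 1/p = 1/0.006710 = 149.03 pc.
In AU: 149.03 × 206265 = 3.0740 × 10^7 AU.

3.074 × 10^7 AU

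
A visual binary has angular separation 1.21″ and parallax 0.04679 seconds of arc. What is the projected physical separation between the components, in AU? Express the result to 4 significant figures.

d = 1/p = 1/0.04679″ = 21.372 pc.
At distance d (pc), an angle of θ arcsec spans θ·d AU: s = 1.21 × 21.372 = 25.86 AU.

25.86 AU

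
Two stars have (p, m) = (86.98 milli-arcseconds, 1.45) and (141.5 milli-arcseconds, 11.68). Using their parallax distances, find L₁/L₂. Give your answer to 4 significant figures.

L₁/L₂ = 32710

d₁ = 1/p₁ = 1/0.08698″ = 11.497 pc; d₂ = 1/p₂ = 1/0.1415″ = 7.0671 pc.
M₁ = m₁ − 5 log₁₀ d₁ + 5 = 1.45 − 5.3029 + 5 = 1.1471.
M₂ = 11.68 − 4.2462 + 5 = 12.4338.
L₁/L₂ = 10^(0.4(M₂ − M₁)) = 10^(0.4 × 11.2867) = 10^4.51468 = 32710.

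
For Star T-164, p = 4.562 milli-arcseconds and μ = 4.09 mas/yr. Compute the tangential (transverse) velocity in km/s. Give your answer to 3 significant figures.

d = 1/p = 1/0.004562″ = 219.2 pc.
μ = 4.09 mas/yr = 0.00409 ″/yr.
v_t = 4.74 × μ × d = 4.74 × 0.00409 × 219.2 = 4.2495 km/s.

4.25 km/s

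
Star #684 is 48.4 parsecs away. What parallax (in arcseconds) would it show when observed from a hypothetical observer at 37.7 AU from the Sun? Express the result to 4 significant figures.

p (arcsec) = B (AU) / d (pc).
p = 37.7 / 48.4 = 0.77893 arcsec.

0.7789 arcsec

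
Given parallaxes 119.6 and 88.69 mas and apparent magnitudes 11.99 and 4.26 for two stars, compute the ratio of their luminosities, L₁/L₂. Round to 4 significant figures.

d₁ = 1/p₁ = 1/0.1196″ = 8.3612 pc; d₂ = 1/p₂ = 1/0.08869″ = 11.275 pc.
M₁ = m₁ − 5 log₁₀ d₁ + 5 = 11.99 − 4.6113 + 5 = 12.3787.
M₂ = 4.26 − 5.2606 + 5 = 3.9994.
L₁/L₂ = 10^(0.4(M₂ − M₁)) = 10^(0.4 × (-8.3793)) = 10^(-3.35172) = 0.00044492.

L₁/L₂ = 0.0004449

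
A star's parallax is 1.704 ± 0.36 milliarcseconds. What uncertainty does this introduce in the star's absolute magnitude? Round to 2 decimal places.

σ_M = 0.46 mag

M = m − 5 log₁₀ d + 5 = m + 5 log₁₀ p + 5, so ∂M/∂p = 5/(p ln 10).
σ_M = (5/ln 10) · (σ_p/p) = 2.1715 × 0.36/1.704 = 2.1715 × 0.21127 = 0.45877.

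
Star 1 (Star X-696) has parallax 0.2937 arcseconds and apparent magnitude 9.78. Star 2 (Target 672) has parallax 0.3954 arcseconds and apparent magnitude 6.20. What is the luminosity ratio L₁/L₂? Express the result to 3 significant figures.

L₁/L₂ = 0.0670

d₁ = 1/p₁ = 1/0.2937″ = 3.4048 pc; d₂ = 1/p₂ = 1/0.3954″ = 2.5291 pc.
M₁ = m₁ − 5 log₁₀ d₁ + 5 = 9.78 − 2.6605 + 5 = 12.1195.
M₂ = 6.20 − 2.0148 + 5 = 9.1852.
L₁/L₂ = 10^(0.4(M₂ − M₁)) = 10^(0.4 × (-2.9343)) = 10^(-1.17372) = 0.067032.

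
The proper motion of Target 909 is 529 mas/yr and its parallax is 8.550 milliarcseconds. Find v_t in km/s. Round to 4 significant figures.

d = 1/p = 1/0.008550″ = 116.96 pc.
μ = 529 mas/yr = 0.529 ″/yr.
v_t = 4.74 × μ × d = 4.74 × 0.529 × 116.96 = 293.27 km/s.

293.3 km/s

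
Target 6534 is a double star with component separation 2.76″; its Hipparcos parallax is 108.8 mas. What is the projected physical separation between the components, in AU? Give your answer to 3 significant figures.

d = 1/p = 1/0.1088″ = 9.1912 pc.
At distance d (pc), an angle of θ arcsec spans θ·d AU: s = 2.76 × 9.1912 = 25.368 AU.

25.4 AU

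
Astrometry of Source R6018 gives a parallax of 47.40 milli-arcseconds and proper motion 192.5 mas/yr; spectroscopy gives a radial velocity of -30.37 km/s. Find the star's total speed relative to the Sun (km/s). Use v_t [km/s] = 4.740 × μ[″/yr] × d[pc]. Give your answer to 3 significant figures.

36.0 km/s

d = 1/p = 1/0.04740″ = 21.097 pc.
μ = 192.5 mas/yr = 0.1925 ″/yr.
v_t = 4.740 μ d = 4.740 × 0.1925 × 21.097 = 19.25 km/s.
v = √(v_r² + v_t²) = √((-30.37)² + 19.25²) = √1292.9 = 35.957 km/s.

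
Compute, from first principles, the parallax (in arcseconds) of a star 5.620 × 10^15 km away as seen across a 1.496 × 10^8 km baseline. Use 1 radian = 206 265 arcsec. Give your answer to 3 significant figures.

θ ≈ B/d = (1.496 × 10^8) / (5.620 × 10^15) = 2.6619 × 10^-8 rad.
In arcseconds: 2.6619 × 10^-8 × 206265 = 0.0054906″.

0.00549 arcsec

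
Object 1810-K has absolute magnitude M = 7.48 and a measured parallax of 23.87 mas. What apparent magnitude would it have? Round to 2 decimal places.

m = 10.59

d = 1/p = 1/0.02387″ = 41.894 pc.
m − M = 5 log₁₀ d − 5 = 5 log₁₀(41.894) − 5 = 8.1108 − 5 = 3.1108.
m = M + (m − M) = 7.48 + 3.1108 = 10.59.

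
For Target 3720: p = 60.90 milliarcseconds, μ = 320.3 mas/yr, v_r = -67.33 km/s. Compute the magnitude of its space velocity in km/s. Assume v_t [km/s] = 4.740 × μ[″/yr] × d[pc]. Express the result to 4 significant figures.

d = 1/p = 1/0.06090″ = 16.42 pc.
μ = 320.3 mas/yr = 0.3203 ″/yr.
v_t = 4.740 μ d = 4.740 × 0.3203 × 16.42 = 24.929 km/s.
v = √(v_r² + v_t²) = √((-67.33)² + 24.929²) = √5154.78 = 71.797 km/s.

71.80 km/s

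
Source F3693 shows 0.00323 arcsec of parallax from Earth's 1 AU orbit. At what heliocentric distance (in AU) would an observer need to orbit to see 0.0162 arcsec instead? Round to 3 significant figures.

Parallax scales linearly with baseline: p ∝ B, so B = p_target / p_Earth × 1 AU.
B = 0.0162 / 0.00323 = 5.0155 AU.

5.02 AU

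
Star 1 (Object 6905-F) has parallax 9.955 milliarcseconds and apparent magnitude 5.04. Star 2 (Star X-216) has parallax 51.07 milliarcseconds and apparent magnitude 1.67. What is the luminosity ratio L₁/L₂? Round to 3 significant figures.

d₁ = 1/p₁ = 1/0.009955″ = 100.45 pc; d₂ = 1/p₂ = 1/0.05107″ = 19.581 pc.
M₁ = m₁ − 5 log₁₀ d₁ + 5 = 5.04 − 10.0097 + 5 = 0.0303.
M₂ = 1.67 − 6.4592 + 5 = 0.2108.
L₁/L₂ = 10^(0.4(M₂ − M₁)) = 10^(0.4 × 0.1805) = 10^0.07220 = 1.1809.

L₁/L₂ = 1.18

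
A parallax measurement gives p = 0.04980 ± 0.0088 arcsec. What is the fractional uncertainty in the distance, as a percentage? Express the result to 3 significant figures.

For d = 1/p, |σ_d/d| = |σ_p/p|.
σ_p/p = 0.0088 / 0.04980 = 0.17671 = 17.671%.

17.7%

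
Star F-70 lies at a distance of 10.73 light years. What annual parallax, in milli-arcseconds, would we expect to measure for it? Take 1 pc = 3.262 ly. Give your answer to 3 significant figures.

304 mas

d = 10.73 ly ÷ 3.262 = 3.2894 pc.
p = 1/d = 1/3.2894 = 0.30401 arcsec.
= 0.30401 × 1000 = 304.01 mas.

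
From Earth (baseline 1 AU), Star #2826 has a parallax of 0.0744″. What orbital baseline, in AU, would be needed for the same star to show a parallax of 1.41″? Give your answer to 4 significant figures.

18.95 AU

Parallax scales linearly with baseline: p ∝ B, so B = p_target / p_Earth × 1 AU.
B = 1.41 / 0.0744 = 18.952 AU.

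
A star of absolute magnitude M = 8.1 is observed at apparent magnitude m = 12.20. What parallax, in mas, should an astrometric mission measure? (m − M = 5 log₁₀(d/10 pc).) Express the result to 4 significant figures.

15.14 mas

m − M = 12.20 − 8.1 = 4.10.
d = 10^((m−M)/5 + 1) = 10^1.820 = 66.069 pc.
p = 1/d = 1/66.069 = 0.015136 arcsec = 15.136 mas.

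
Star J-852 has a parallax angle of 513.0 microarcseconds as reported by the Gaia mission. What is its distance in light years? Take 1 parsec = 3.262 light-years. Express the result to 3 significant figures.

6360 light years

p = 513.0 microarcseconds = 0.0005130 arcsec.
d = 1/p = 1/0.0005130 = 1949.3 pc.
In light-years: 1949.3 × 3.262 = 6358.6 ly.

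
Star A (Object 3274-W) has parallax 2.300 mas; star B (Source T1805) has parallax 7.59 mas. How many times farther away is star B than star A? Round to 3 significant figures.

0.303

Since d = 1/p, d_B/d_A = p_A/p_B.
= 2.300 / 7.59 = 0.30303.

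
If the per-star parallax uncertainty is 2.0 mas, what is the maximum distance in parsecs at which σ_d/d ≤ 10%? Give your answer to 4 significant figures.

σ_d/d = σ_p/p, so the condition is σ_p/p ≤ 0.10, i.e. p ≥ σ_p/0.10.
p_min = 2.0/0.10 = 20 mas = 0.02 arcsec.
d_max = 1/p_min = 1/0.02 = 50 pc.

50.00 pc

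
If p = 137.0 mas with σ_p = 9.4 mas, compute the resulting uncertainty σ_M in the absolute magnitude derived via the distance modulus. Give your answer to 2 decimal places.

σ_M = 0.15 mag

M = m − 5 log₁₀ d + 5 = m + 5 log₁₀ p + 5, so ∂M/∂p = 5/(p ln 10).
σ_M = (5/ln 10) · (σ_p/p) = 2.1715 × 9.4/137.0 = 2.1715 × 0.068613 = 0.14899.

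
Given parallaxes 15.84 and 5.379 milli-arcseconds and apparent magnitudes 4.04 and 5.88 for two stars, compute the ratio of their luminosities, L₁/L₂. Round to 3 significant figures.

L₁/L₂ = 0.628

d₁ = 1/p₁ = 1/0.01584″ = 63.131 pc; d₂ = 1/p₂ = 1/0.005379″ = 185.91 pc.
M₁ = m₁ − 5 log₁₀ d₁ + 5 = 4.04 − 9.0012 + 5 = 0.0388.
M₂ = 5.88 − 11.3465 + 5 = -0.4665.
L₁/L₂ = 10^(0.4(M₂ − M₁)) = 10^(0.4 × (-0.5053)) = 10^(-0.20212) = 0.62788.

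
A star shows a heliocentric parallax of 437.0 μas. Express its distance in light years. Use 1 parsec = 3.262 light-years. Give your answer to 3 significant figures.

7460 light years

p = 437.0 μas = 0.0004370 arcsec.
d = 1/p = 1/0.0004370 = 2288.3 pc.
In light-years: 2288.3 × 3.262 = 7464.4 ly.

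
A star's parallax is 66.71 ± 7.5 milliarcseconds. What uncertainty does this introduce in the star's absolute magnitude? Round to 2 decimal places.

M = m − 5 log₁₀ d + 5 = m + 5 log₁₀ p + 5, so ∂M/∂p = 5/(p ln 10).
σ_M = (5/ln 10) · (σ_p/p) = 2.1715 × 7.5/66.71 = 2.1715 × 0.11243 = 0.24414.

σ_M = 0.24 mag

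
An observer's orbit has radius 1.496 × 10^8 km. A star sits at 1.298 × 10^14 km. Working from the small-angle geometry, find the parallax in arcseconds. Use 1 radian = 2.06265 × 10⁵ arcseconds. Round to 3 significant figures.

θ ≈ B/d = (1.496 × 10^8) / (1.298 × 10^14) = 1.1525 × 10^-6 rad.
In arcseconds: 1.1525 × 10^-6 × 206265 = 0.23772″.

0.238 arcsec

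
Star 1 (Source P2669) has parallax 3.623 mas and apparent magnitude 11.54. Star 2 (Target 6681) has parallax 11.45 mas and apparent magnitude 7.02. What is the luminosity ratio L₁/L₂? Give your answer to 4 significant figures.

L₁/L₂ = 0.1554

d₁ = 1/p₁ = 1/0.003623″ = 276.01 pc; d₂ = 1/p₂ = 1/0.01145″ = 87.336 pc.
M₁ = m₁ − 5 log₁₀ d₁ + 5 = 11.54 − 12.2046 + 5 = 4.3354.
M₂ = 7.02 − 9.7060 + 5 = 2.3140.
L₁/L₂ = 10^(0.4(M₂ − M₁)) = 10^(0.4 × (-2.0214)) = 10^(-0.80856) = 0.1554.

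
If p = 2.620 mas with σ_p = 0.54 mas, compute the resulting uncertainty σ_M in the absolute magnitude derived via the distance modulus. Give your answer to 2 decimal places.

σ_M = 0.45 mag

M = m − 5 log₁₀ d + 5 = m + 5 log₁₀ p + 5, so ∂M/∂p = 5/(p ln 10).
σ_M = (5/ln 10) · (σ_p/p) = 2.1715 × 0.54/2.620 = 2.1715 × 0.20611 = 0.44757.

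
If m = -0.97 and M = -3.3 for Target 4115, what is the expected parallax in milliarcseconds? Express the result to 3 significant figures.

34.2 mas

m − M = -0.97 − (-3.3) = 2.33.
d = 10^((m−M)/5 + 1) = 10^1.466 = 29.242 pc.
p = 1/d = 1/29.242 = 0.034197 arcsec = 34.197 mas.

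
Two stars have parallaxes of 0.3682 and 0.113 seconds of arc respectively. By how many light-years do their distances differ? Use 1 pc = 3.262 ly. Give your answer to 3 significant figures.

d_A = 1/0.3682″ = 2.7159 pc; d_B = 1/0.1130″ = 8.8496 pc.
|d_B − d_A| = |8.8496 − 2.7159| = 6.1337 pc = 6.1337 × 3.262 ly = 20.008 ly.

20.0 ly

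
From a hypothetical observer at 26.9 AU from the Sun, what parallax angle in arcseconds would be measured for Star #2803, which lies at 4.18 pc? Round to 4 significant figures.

6.435 arcsec

p (arcsec) = B (AU) / d (pc).
p = 26.9 / 4.18 = 6.4354 arcsec.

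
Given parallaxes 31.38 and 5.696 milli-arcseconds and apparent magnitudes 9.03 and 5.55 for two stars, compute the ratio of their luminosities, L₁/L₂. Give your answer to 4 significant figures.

L₁/L₂ = 0.001336

d₁ = 1/p₁ = 1/0.03138″ = 31.867 pc; d₂ = 1/p₂ = 1/0.005696″ = 175.56 pc.
M₁ = m₁ − 5 log₁₀ d₁ + 5 = 9.03 − 7.5167 + 5 = 6.5133.
M₂ = 5.55 − 11.2221 + 5 = -0.6721.
L₁/L₂ = 10^(0.4(M₂ − M₁)) = 10^(0.4 × (-7.1854)) = 10^(-2.87416) = 0.0013361.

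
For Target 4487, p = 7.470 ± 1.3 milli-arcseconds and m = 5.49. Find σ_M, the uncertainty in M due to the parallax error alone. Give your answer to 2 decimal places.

σ_M = 0.38 mag

M = m − 5 log₁₀ d + 5 = m + 5 log₁₀ p + 5, so ∂M/∂p = 5/(p ln 10).
σ_M = (5/ln 10) · (σ_p/p) = 2.1715 × 1.3/7.470 = 2.1715 × 0.17403 = 0.37791.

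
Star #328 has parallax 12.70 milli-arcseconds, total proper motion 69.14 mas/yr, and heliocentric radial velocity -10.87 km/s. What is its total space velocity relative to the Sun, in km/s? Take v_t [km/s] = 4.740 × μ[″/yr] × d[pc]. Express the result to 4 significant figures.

d = 1/p = 1/0.01270″ = 78.74 pc.
μ = 69.14 mas/yr = 0.06914 ″/yr.
v_t = 4.740 μ d = 4.740 × 0.06914 × 78.74 = 25.805 km/s.
v = √(v_r² + v_t²) = √((-10.87)² + 25.805²) = √784.055 = 28.001 km/s.

28.00 km/s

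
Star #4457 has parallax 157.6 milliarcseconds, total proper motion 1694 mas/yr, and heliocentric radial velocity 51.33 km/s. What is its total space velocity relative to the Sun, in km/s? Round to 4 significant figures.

d = 1/p = 1/0.1576″ = 6.3452 pc.
μ = 1694 mas/yr = 1.694 ″/yr.
v_t = 4.740 μ d = 4.740 × 1.694 × 6.3452 = 50.949 km/s.
v = √(v_r² + v_t²) = √(51.33² + 50.949²) = √5230.57 = 72.323 km/s.

72.32 km/s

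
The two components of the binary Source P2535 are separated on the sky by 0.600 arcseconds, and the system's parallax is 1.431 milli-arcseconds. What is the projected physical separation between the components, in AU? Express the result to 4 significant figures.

d = 1/p = 1/0.001431″ = 698.81 pc.
At distance d (pc), an angle of θ arcsec spans θ·d AU: s = 0.600 × 698.81 = 419.29 AU.

419.3 AU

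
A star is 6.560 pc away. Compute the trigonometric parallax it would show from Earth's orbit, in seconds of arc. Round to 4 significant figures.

0.1524 arcsec

p = 1/d = 1/6.56 = 0.15244 arcsec.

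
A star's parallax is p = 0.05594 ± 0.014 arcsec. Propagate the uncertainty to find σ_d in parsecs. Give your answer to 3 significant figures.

d = 1/p, so σ_d = σ_p / p².
σ_d = 0.0140 / (0.05594)² = 0.0140 / 0.0031293 = 4.4738 pc.

4.47 pc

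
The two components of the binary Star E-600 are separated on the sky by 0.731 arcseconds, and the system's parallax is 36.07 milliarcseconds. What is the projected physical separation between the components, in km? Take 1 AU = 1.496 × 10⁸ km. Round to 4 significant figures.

3.032 × 10^9 km

d = 1/p = 1/0.03607″ = 27.724 pc.
At distance d (pc), an angle of θ arcsec spans θ·d AU: s = 0.731 × 27.724 = 20.266 AU.
= 20.266 × 1.496 × 10⁸ km = 3.0318 × 10^9 km.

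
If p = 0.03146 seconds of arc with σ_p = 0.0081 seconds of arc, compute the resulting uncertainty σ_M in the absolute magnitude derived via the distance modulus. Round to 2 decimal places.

σ_M = 0.56 mag

M = m − 5 log₁₀ d + 5 = m + 5 log₁₀ p + 5, so ∂M/∂p = 5/(p ln 10).
σ_M = (5/ln 10) · (σ_p/p) = 2.1715 × 0.0081/0.03146 = 2.1715 × 0.25747 = 0.5591.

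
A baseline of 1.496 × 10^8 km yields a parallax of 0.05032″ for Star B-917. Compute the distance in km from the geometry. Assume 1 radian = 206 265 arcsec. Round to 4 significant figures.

6.132 × 10^14 km

θ = 0.05032″ = 0.05032/206265 = 2.4396 × 10^-7 rad.
d = B/θ = (1.496 × 10^8) / (2.4396 × 10^-7) = 6.1322 × 10^14 km.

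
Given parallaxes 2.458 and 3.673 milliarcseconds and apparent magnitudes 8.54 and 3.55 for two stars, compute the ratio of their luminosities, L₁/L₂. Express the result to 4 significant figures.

d₁ = 1/p₁ = 1/0.002458″ = 406.83 pc; d₂ = 1/p₂ = 1/0.003673″ = 272.26 pc.
M₁ = m₁ − 5 log₁₀ d₁ + 5 = 8.54 − 13.0471 + 5 = 0.4929.
M₂ = 3.55 − 12.1749 + 5 = -3.6249.
L₁/L₂ = 10^(0.4(M₂ − M₁)) = 10^(0.4 × (-4.1178)) = 10^(-1.64712) = 0.022536.

L₁/L₂ = 0.02254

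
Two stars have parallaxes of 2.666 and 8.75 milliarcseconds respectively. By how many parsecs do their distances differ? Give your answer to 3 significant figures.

261 pc

d_A = 1/0.002666″ = 375.09 pc; d_B = 1/0.008750″ = 114.29 pc.
|d_B − d_A| = |114.29 − 375.09| = 260.8 pc.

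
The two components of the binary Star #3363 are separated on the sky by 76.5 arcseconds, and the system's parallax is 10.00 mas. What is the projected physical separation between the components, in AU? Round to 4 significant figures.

7650 AU

d = 1/p = 1/0.01000″ = 100 pc.
At distance d (pc), an angle of θ arcsec spans θ·d AU: s = 76.5 × 100 = 7650 AU.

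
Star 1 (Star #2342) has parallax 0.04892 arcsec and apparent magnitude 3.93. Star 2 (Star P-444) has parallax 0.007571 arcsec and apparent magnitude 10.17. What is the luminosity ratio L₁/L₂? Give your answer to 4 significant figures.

d₁ = 1/p₁ = 1/0.04892″ = 20.442 pc; d₂ = 1/p₂ = 1/0.007571″ = 132.08 pc.
M₁ = m₁ − 5 log₁₀ d₁ + 5 = 3.93 − 6.5526 + 5 = 2.3774.
M₂ = 10.17 − 10.6042 + 5 = 4.5658.
L₁/L₂ = 10^(0.4(M₂ − M₁)) = 10^(0.4 × 2.1884) = 10^0.87536 = 7.5052.

L₁/L₂ = 7.505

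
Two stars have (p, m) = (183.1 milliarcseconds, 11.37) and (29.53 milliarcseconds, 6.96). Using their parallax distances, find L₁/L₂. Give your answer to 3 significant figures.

d₁ = 1/p₁ = 1/0.1831″ = 5.4615 pc; d₂ = 1/p₂ = 1/0.02953″ = 33.864 pc.
M₁ = m₁ − 5 log₁₀ d₁ + 5 = 11.37 − 3.6866 + 5 = 12.6834.
M₂ = 6.96 − 7.6487 + 5 = 4.3113.
L₁/L₂ = 10^(0.4(M₂ − M₁)) = 10^(0.4 × (-8.3721)) = 10^(-3.34884) = 0.00044788.

L₁/L₂ = 0.000448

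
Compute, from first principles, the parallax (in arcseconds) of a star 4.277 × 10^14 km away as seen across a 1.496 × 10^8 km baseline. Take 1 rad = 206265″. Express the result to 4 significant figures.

θ ≈ B/d = (1.496 × 10^8) / (4.277 × 10^14) = 3.4978 × 10^-7 rad.
In arcseconds: 3.4978 × 10^-7 × 206265 = 0.072147″.

0.07215 arcsec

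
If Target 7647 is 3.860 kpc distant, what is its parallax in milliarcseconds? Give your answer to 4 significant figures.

0.2591 mas

d = 3.860 kpc = 3860 pc.
p = 1/d = 1/3860 = 0.00025907 arcsec.
= 0.00025907 × 1000 = 0.25907 mas.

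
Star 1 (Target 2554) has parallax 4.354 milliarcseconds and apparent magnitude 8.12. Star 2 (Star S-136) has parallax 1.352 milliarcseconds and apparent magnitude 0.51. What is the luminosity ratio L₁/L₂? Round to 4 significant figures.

L₁/L₂ = 8.713 × 10^-5

d₁ = 1/p₁ = 1/0.004354″ = 229.67 pc; d₂ = 1/p₂ = 1/0.001352″ = 739.64 pc.
M₁ = m₁ − 5 log₁₀ d₁ + 5 = 8.12 − 11.8055 + 5 = 1.3145.
M₂ = 0.51 − 14.3451 + 5 = -8.8351.
L₁/L₂ = 10^(0.4(M₂ − M₁)) = 10^(0.4 × (-10.1496)) = 10^(-4.05984) = 0.000087128.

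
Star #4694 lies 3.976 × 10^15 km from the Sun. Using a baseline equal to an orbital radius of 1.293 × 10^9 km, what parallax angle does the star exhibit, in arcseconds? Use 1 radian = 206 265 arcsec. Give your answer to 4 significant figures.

0.06708 arcsec

θ ≈ B/d = (1.293 × 10^9) / (3.976 × 10^15) = 3.2520 × 10^-7 rad.
In arcseconds: 3.2520 × 10^-7 × 206265 = 0.067077″.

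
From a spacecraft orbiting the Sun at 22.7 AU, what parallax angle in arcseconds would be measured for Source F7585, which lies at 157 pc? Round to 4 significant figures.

0.1446 arcsec

p (arcsec) = B (AU) / d (pc).
p = 22.7 / 157 = 0.14459 arcsec.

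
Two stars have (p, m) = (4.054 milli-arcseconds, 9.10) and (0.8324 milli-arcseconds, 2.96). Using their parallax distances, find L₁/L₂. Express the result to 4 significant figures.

L₁/L₂ = 0.0001475

d₁ = 1/p₁ = 1/0.004054″ = 246.67 pc; d₂ = 1/p₂ = 1/0.0008324″ = 1201.3 pc.
M₁ = m₁ − 5 log₁₀ d₁ + 5 = 9.10 − 11.9606 + 5 = 2.1394.
M₂ = 2.96 − 15.3983 + 5 = -7.4383.
L₁/L₂ = 10^(0.4(M₂ − M₁)) = 10^(0.4 × (-9.5777)) = 10^(-3.83108) = 0.00014754.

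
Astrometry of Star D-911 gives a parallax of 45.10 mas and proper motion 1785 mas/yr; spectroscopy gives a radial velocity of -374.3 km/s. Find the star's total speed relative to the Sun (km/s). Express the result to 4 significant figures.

418.7 km/s

d = 1/p = 1/0.04510″ = 22.173 pc.
μ = 1785 mas/yr = 1.785 ″/yr.
v_t = 4.740 μ d = 4.740 × 1.785 × 22.173 = 187.6 km/s.
v = √(v_r² + v_t²) = √((-374.3)² + 187.6²) = √175294 = 418.68 km/s.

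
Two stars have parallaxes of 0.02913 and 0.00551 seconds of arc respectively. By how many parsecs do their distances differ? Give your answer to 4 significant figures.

147.2 pc

d_A = 1/0.02913″ = 34.329 pc; d_B = 1/0.005510″ = 181.49 pc.
|d_B − d_A| = |181.49 − 34.329| = 147.16 pc.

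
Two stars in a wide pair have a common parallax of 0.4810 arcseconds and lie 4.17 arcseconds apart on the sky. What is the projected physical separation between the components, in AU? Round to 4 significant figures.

8.669 AU

d = 1/p = 1/0.4810″ = 2.079 pc.
At distance d (pc), an angle of θ arcsec spans θ·d AU: s = 4.17 × 2.079 = 8.6694 AU.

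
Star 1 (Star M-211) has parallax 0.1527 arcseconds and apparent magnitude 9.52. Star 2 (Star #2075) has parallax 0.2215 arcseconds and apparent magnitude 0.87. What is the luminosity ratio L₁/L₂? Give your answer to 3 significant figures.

d₁ = 1/p₁ = 1/0.1527″ = 6.5488 pc; d₂ = 1/p₂ = 1/0.2215″ = 4.5147 pc.
M₁ = m₁ − 5 log₁₀ d₁ + 5 = 9.52 − 4.0808 + 5 = 10.4392.
M₂ = 0.87 − 3.2731 + 5 = 2.5969.
L₁/L₂ = 10^(0.4(M₂ − M₁)) = 10^(0.4 × (-7.8423)) = 10^(-3.13692) = 0.00072959.

L₁/L₂ = 0.000730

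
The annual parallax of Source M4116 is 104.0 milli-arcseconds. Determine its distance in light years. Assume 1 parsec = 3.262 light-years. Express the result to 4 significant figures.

31.37 light years

p = 104.0 milli-arcseconds = 0.1040 arcsec.
d = 1/p = 1/0.1040 = 9.6154 pc.
In light-years: 9.6154 × 3.262 = 31.365 ly.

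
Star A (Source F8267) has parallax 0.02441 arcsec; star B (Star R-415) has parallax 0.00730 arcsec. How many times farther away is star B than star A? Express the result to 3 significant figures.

Since d = 1/p, d_B/d_A = p_A/p_B.
= 0.02441 / 0.00730 = 3.3438.

3.34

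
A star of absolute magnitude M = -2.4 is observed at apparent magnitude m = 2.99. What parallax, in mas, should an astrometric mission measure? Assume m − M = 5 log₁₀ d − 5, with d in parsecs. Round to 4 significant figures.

8.356 mas

m − M = 2.99 − (-2.4) = 5.39.
d = 10^((m−M)/5 + 1) = 10^2.078 = 119.67 pc.
p = 1/d = 1/119.67 = 0.0083563 arcsec = 8.3563 mas.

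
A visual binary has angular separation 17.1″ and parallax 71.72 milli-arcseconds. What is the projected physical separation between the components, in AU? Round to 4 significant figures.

238.4 AU

d = 1/p = 1/0.07172″ = 13.943 pc.
At distance d (pc), an angle of θ arcsec spans θ·d AU: s = 17.1 × 13.943 = 238.43 AU.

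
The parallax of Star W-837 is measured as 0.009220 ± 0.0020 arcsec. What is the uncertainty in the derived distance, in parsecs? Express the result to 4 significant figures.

23.53 pc

d = 1/p, so σ_d = σ_p / p².
σ_d = 0.00200 / (0.009220)² = 0.00200 / 0.000085008 = 23.527 pc.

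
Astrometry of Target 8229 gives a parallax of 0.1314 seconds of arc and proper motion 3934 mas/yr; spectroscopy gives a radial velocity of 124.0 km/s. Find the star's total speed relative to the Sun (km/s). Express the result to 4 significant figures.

d = 1/p = 1/0.1314″ = 7.6104 pc.
μ = 3934 mas/yr = 3.934 ″/yr.
v_t = 4.740 μ d = 4.740 × 3.934 × 7.6104 = 141.91 km/s.
v = √(v_r² + v_t²) = √(124.0² + 141.91²) = √35514.4 = 188.45 km/s.

188.5 km/s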